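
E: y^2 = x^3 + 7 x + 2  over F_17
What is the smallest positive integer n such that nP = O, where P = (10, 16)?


Compute successive multiples of P until we hit O:
  1P = (10, 16)
  2P = (10, 1)
  3P = O

ord(P) = 3


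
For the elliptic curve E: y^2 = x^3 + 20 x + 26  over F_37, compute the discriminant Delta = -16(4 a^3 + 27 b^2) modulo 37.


4 a^3 + 27 b^2 = 4*20^3 + 27*26^2 = 32000 + 18252 = 50252
Delta = -16 * (50252) = -804032
Delta mod 37 = 15

Delta = 15 (mod 37)


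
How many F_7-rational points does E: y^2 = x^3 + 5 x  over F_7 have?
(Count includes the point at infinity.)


For each x in F_7, count y with y^2 = x^3 + 5 x + 0 mod 7:
  x = 0: RHS = 0, y in [0]  -> 1 point(s)
  x = 2: RHS = 4, y in [2, 5]  -> 2 point(s)
  x = 3: RHS = 0, y in [0]  -> 1 point(s)
  x = 4: RHS = 0, y in [0]  -> 1 point(s)
  x = 6: RHS = 1, y in [1, 6]  -> 2 point(s)
Affine points: 7. Add the point at infinity: total = 8.

#E(F_7) = 8


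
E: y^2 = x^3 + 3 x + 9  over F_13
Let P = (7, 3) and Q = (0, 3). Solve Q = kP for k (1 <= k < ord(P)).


Enumerate multiples of P until we hit Q = (0, 3):
  1P = (7, 3)
  2P = (0, 3)
Match found at i = 2.

k = 2


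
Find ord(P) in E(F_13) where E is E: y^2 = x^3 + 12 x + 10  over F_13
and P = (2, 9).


Compute successive multiples of P until we hit O:
  1P = (2, 9)
  2P = (5, 0)
  3P = (2, 4)
  4P = O

ord(P) = 4


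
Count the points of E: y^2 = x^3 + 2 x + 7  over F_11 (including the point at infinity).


For each x in F_11, count y with y^2 = x^3 + 2 x + 7 mod 11:
  x = 6: RHS = 4, y in [2, 9]  -> 2 point(s)
  x = 7: RHS = 1, y in [1, 10]  -> 2 point(s)
  x = 10: RHS = 4, y in [2, 9]  -> 2 point(s)
Affine points: 6. Add the point at infinity: total = 7.

#E(F_11) = 7


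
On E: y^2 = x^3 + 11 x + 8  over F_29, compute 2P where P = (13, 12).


Doubling: s = (3 x1^2 + a) / (2 y1)
s = (3*13^2 + 11) / (2*12) mod 29 = 24
x3 = s^2 - 2 x1 mod 29 = 24^2 - 2*13 = 28
y3 = s (x1 - x3) - y1 mod 29 = 24 * (13 - 28) - 12 = 5

2P = (28, 5)


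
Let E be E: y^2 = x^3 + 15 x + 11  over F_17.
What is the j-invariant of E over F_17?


Delta = -16(4 a^3 + 27 b^2) mod 17 = 5
-1728 * (4 a)^3 = -1728 * (4*15)^3 mod 17 = 5
j = 5 * 5^(-1) mod 17 = 1

j = 1 (mod 17)


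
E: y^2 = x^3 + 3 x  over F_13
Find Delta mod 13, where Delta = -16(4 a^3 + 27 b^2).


4 a^3 + 27 b^2 = 4*3^3 + 27*0^2 = 108 + 0 = 108
Delta = -16 * (108) = -1728
Delta mod 13 = 1

Delta = 1 (mod 13)


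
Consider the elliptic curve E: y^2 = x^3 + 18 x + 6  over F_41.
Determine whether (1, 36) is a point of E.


Check whether y^2 = x^3 + 18 x + 6 (mod 41) for (x, y) = (1, 36).
LHS: y^2 = 36^2 mod 41 = 25
RHS: x^3 + 18 x + 6 = 1^3 + 18*1 + 6 mod 41 = 25
LHS = RHS

Yes, on the curve


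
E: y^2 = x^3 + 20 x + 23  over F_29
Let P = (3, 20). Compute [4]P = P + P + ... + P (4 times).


k = 4 = 100_2 (binary, LSB first: 001)
Double-and-add from P = (3, 20):
  bit 0 = 0: acc unchanged = O
  bit 1 = 0: acc unchanged = O
  bit 2 = 1: acc = O + (26, 20) = (26, 20)

4P = (26, 20)


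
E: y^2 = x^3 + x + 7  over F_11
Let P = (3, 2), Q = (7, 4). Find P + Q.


P != Q, so use the chord formula.
s = (y2 - y1) / (x2 - x1) = (2) / (4) mod 11 = 6
x3 = s^2 - x1 - x2 mod 11 = 6^2 - 3 - 7 = 4
y3 = s (x1 - x3) - y1 mod 11 = 6 * (3 - 4) - 2 = 3

P + Q = (4, 3)


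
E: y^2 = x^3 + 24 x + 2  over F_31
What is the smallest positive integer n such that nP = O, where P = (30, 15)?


Compute successive multiples of P until we hit O:
  1P = (30, 15)
  2P = (18, 2)
  3P = (24, 7)
  4P = (27, 20)
  5P = (25, 18)
  6P = (21, 23)
  7P = (16, 7)
  8P = (10, 23)
  ... (continuing to 36P)
  36P = O

ord(P) = 36


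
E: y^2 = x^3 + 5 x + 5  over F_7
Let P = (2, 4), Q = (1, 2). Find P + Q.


P != Q, so use the chord formula.
s = (y2 - y1) / (x2 - x1) = (5) / (6) mod 7 = 2
x3 = s^2 - x1 - x2 mod 7 = 2^2 - 2 - 1 = 1
y3 = s (x1 - x3) - y1 mod 7 = 2 * (2 - 1) - 4 = 5

P + Q = (1, 5)


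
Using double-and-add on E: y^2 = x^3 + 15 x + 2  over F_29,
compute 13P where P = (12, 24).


k = 13 = 1101_2 (binary, LSB first: 1011)
Double-and-add from P = (12, 24):
  bit 0 = 1: acc = O + (12, 24) = (12, 24)
  bit 1 = 0: acc unchanged = (12, 24)
  bit 2 = 1: acc = (12, 24) + (13, 4) = (27, 15)
  bit 3 = 1: acc = (27, 15) + (3, 25) = (3, 4)

13P = (3, 4)


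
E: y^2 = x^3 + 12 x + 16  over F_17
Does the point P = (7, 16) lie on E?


Check whether y^2 = x^3 + 12 x + 16 (mod 17) for (x, y) = (7, 16).
LHS: y^2 = 16^2 mod 17 = 1
RHS: x^3 + 12 x + 16 = 7^3 + 12*7 + 16 mod 17 = 1
LHS = RHS

Yes, on the curve


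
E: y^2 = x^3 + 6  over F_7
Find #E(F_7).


For each x in F_7, count y with y^2 = x^3 + 0 x + 6 mod 7:
  x = 1: RHS = 0, y in [0]  -> 1 point(s)
  x = 2: RHS = 0, y in [0]  -> 1 point(s)
  x = 4: RHS = 0, y in [0]  -> 1 point(s)
Affine points: 3. Add the point at infinity: total = 4.

#E(F_7) = 4


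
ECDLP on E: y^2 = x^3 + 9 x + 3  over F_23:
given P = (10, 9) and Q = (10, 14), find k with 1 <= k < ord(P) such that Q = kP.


Enumerate multiples of P until we hit Q = (10, 14):
  1P = (10, 9)
  2P = (7, 8)
  3P = (1, 17)
  4P = (2, 12)
  5P = (0, 16)
  6P = (22, 4)
  7P = (22, 19)
  8P = (0, 7)
  9P = (2, 11)
  10P = (1, 6)
  11P = (7, 15)
  12P = (10, 14)
Match found at i = 12.

k = 12


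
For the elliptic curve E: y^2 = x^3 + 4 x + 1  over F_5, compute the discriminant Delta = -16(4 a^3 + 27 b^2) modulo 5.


4 a^3 + 27 b^2 = 4*4^3 + 27*1^2 = 256 + 27 = 283
Delta = -16 * (283) = -4528
Delta mod 5 = 2

Delta = 2 (mod 5)


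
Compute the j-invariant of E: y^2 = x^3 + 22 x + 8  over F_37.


Delta = -16(4 a^3 + 27 b^2) mod 37 = 22
-1728 * (4 a)^3 = -1728 * (4*22)^3 mod 37 = 29
j = 29 * 22^(-1) mod 37 = 3

j = 3 (mod 37)


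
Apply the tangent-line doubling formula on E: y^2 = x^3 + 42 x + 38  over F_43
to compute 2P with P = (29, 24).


Doubling: s = (3 x1^2 + a) / (2 y1)
s = (3*29^2 + 42) / (2*24) mod 43 = 40
x3 = s^2 - 2 x1 mod 43 = 40^2 - 2*29 = 37
y3 = s (x1 - x3) - y1 mod 43 = 40 * (29 - 37) - 24 = 0

2P = (37, 0)


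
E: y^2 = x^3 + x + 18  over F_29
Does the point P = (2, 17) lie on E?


Check whether y^2 = x^3 + 1 x + 18 (mod 29) for (x, y) = (2, 17).
LHS: y^2 = 17^2 mod 29 = 28
RHS: x^3 + 1 x + 18 = 2^3 + 1*2 + 18 mod 29 = 28
LHS = RHS

Yes, on the curve


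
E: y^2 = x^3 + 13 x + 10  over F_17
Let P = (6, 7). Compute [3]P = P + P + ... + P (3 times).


k = 3 = 11_2 (binary, LSB first: 11)
Double-and-add from P = (6, 7):
  bit 0 = 1: acc = O + (6, 7) = (6, 7)
  bit 1 = 1: acc = (6, 7) + (13, 9) = (13, 8)

3P = (13, 8)


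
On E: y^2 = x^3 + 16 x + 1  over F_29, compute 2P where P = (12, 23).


Doubling: s = (3 x1^2 + a) / (2 y1)
s = (3*12^2 + 16) / (2*23) mod 29 = 11
x3 = s^2 - 2 x1 mod 29 = 11^2 - 2*12 = 10
y3 = s (x1 - x3) - y1 mod 29 = 11 * (12 - 10) - 23 = 28

2P = (10, 28)


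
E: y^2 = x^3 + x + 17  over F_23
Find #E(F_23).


For each x in F_23, count y with y^2 = x^3 + 1 x + 17 mod 23:
  x = 2: RHS = 4, y in [2, 21]  -> 2 point(s)
  x = 3: RHS = 1, y in [1, 22]  -> 2 point(s)
  x = 4: RHS = 16, y in [4, 19]  -> 2 point(s)
  x = 5: RHS = 9, y in [3, 20]  -> 2 point(s)
  x = 6: RHS = 9, y in [3, 20]  -> 2 point(s)
  x = 8: RHS = 8, y in [10, 13]  -> 2 point(s)
  x = 11: RHS = 2, y in [5, 18]  -> 2 point(s)
  x = 12: RHS = 9, y in [3, 20]  -> 2 point(s)
  x = 15: RHS = 3, y in [7, 16]  -> 2 point(s)
  x = 16: RHS = 12, y in [9, 14]  -> 2 point(s)
  x = 17: RHS = 2, y in [5, 18]  -> 2 point(s)
  x = 18: RHS = 2, y in [5, 18]  -> 2 point(s)
  x = 19: RHS = 18, y in [8, 15]  -> 2 point(s)
Affine points: 26. Add the point at infinity: total = 27.

#E(F_23) = 27


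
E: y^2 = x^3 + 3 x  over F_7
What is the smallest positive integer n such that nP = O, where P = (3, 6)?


Compute successive multiples of P until we hit O:
  1P = (3, 6)
  2P = (2, 0)
  3P = (3, 1)
  4P = O

ord(P) = 4


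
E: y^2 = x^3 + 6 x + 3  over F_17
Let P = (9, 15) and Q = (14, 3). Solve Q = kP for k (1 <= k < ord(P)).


Enumerate multiples of P until we hit Q = (14, 3):
  1P = (9, 15)
  2P = (14, 3)
Match found at i = 2.

k = 2


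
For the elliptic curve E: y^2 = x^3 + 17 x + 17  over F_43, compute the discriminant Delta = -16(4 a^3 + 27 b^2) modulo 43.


4 a^3 + 27 b^2 = 4*17^3 + 27*17^2 = 19652 + 7803 = 27455
Delta = -16 * (27455) = -439280
Delta mod 43 = 8

Delta = 8 (mod 43)


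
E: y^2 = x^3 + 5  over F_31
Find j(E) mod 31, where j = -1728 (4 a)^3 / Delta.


Delta = -16(4 a^3 + 27 b^2) mod 31 = 19
-1728 * (4 a)^3 = -1728 * (4*0)^3 mod 31 = 0
j = 0 * 19^(-1) mod 31 = 0

j = 0 (mod 31)


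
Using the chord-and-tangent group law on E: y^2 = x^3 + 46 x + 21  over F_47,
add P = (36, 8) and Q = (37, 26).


P != Q, so use the chord formula.
s = (y2 - y1) / (x2 - x1) = (18) / (1) mod 47 = 18
x3 = s^2 - x1 - x2 mod 47 = 18^2 - 36 - 37 = 16
y3 = s (x1 - x3) - y1 mod 47 = 18 * (36 - 16) - 8 = 23

P + Q = (16, 23)


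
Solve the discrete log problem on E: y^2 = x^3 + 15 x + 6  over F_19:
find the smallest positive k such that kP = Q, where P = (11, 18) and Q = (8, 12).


Enumerate multiples of P until we hit Q = (8, 12):
  1P = (11, 18)
  2P = (17, 14)
  3P = (2, 14)
  4P = (13, 17)
  5P = (0, 5)
  6P = (5, 15)
  7P = (8, 12)
Match found at i = 7.

k = 7


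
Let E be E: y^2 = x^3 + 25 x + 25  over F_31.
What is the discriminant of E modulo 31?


4 a^3 + 27 b^2 = 4*25^3 + 27*25^2 = 62500 + 16875 = 79375
Delta = -16 * (79375) = -1270000
Delta mod 31 = 8

Delta = 8 (mod 31)


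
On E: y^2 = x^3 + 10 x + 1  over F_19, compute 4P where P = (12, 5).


k = 4 = 100_2 (binary, LSB first: 001)
Double-and-add from P = (12, 5):
  bit 0 = 0: acc unchanged = O
  bit 1 = 0: acc unchanged = O
  bit 2 = 1: acc = O + (6, 7) = (6, 7)

4P = (6, 7)


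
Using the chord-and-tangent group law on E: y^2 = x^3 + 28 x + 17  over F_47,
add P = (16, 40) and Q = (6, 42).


P != Q, so use the chord formula.
s = (y2 - y1) / (x2 - x1) = (2) / (37) mod 47 = 28
x3 = s^2 - x1 - x2 mod 47 = 28^2 - 16 - 6 = 10
y3 = s (x1 - x3) - y1 mod 47 = 28 * (16 - 10) - 40 = 34

P + Q = (10, 34)


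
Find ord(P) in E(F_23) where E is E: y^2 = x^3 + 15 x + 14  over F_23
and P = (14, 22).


Compute successive multiples of P until we hit O:
  1P = (14, 22)
  2P = (7, 18)
  3P = (15, 7)
  4P = (12, 17)
  5P = (9, 2)
  6P = (16, 16)
  7P = (2, 11)
  8P = (8, 18)
  ... (continuing to 18P)
  18P = O

ord(P) = 18


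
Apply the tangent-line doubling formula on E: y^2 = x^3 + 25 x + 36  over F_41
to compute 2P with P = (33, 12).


Doubling: s = (3 x1^2 + a) / (2 y1)
s = (3*33^2 + 25) / (2*12) mod 41 = 21
x3 = s^2 - 2 x1 mod 41 = 21^2 - 2*33 = 6
y3 = s (x1 - x3) - y1 mod 41 = 21 * (33 - 6) - 12 = 22

2P = (6, 22)


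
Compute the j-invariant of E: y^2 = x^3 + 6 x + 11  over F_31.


Delta = -16(4 a^3 + 27 b^2) mod 31 = 27
-1728 * (4 a)^3 = -1728 * (4*6)^3 mod 31 = 15
j = 15 * 27^(-1) mod 31 = 4

j = 4 (mod 31)


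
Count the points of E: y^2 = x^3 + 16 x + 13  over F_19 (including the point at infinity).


For each x in F_19, count y with y^2 = x^3 + 16 x + 13 mod 19:
  x = 1: RHS = 11, y in [7, 12]  -> 2 point(s)
  x = 5: RHS = 9, y in [3, 16]  -> 2 point(s)
  x = 8: RHS = 7, y in [8, 11]  -> 2 point(s)
  x = 11: RHS = 0, y in [0]  -> 1 point(s)
  x = 13: RHS = 5, y in [9, 10]  -> 2 point(s)
  x = 14: RHS = 17, y in [6, 13]  -> 2 point(s)
  x = 17: RHS = 11, y in [7, 12]  -> 2 point(s)
Affine points: 13. Add the point at infinity: total = 14.

#E(F_19) = 14


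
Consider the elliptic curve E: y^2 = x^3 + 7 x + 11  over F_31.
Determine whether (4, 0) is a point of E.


Check whether y^2 = x^3 + 7 x + 11 (mod 31) for (x, y) = (4, 0).
LHS: y^2 = 0^2 mod 31 = 0
RHS: x^3 + 7 x + 11 = 4^3 + 7*4 + 11 mod 31 = 10
LHS != RHS

No, not on the curve


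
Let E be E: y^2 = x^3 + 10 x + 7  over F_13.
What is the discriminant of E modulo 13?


4 a^3 + 27 b^2 = 4*10^3 + 27*7^2 = 4000 + 1323 = 5323
Delta = -16 * (5323) = -85168
Delta mod 13 = 8

Delta = 8 (mod 13)


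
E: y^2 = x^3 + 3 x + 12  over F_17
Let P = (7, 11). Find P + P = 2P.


Doubling: s = (3 x1^2 + a) / (2 y1)
s = (3*7^2 + 3) / (2*11) mod 17 = 13
x3 = s^2 - 2 x1 mod 17 = 13^2 - 2*7 = 2
y3 = s (x1 - x3) - y1 mod 17 = 13 * (7 - 2) - 11 = 3

2P = (2, 3)


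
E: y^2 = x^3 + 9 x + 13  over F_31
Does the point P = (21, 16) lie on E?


Check whether y^2 = x^3 + 9 x + 13 (mod 31) for (x, y) = (21, 16).
LHS: y^2 = 16^2 mod 31 = 8
RHS: x^3 + 9 x + 13 = 21^3 + 9*21 + 13 mod 31 = 8
LHS = RHS

Yes, on the curve


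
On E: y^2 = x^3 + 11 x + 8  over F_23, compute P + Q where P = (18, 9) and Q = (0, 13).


P != Q, so use the chord formula.
s = (y2 - y1) / (x2 - x1) = (4) / (5) mod 23 = 10
x3 = s^2 - x1 - x2 mod 23 = 10^2 - 18 - 0 = 13
y3 = s (x1 - x3) - y1 mod 23 = 10 * (18 - 13) - 9 = 18

P + Q = (13, 18)


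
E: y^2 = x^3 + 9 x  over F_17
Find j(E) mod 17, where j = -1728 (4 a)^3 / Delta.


Delta = -16(4 a^3 + 27 b^2) mod 17 = 9
-1728 * (4 a)^3 = -1728 * (4*9)^3 mod 17 = 14
j = 14 * 9^(-1) mod 17 = 11

j = 11 (mod 17)


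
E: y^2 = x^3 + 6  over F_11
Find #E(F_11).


For each x in F_11, count y with y^2 = x^3 + 0 x + 6 mod 11:
  x = 2: RHS = 3, y in [5, 6]  -> 2 point(s)
  x = 3: RHS = 0, y in [0]  -> 1 point(s)
  x = 4: RHS = 4, y in [2, 9]  -> 2 point(s)
  x = 8: RHS = 1, y in [1, 10]  -> 2 point(s)
  x = 9: RHS = 9, y in [3, 8]  -> 2 point(s)
  x = 10: RHS = 5, y in [4, 7]  -> 2 point(s)
Affine points: 11. Add the point at infinity: total = 12.

#E(F_11) = 12


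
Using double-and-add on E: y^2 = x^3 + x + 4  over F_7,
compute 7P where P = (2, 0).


k = 7 = 111_2 (binary, LSB first: 111)
Double-and-add from P = (2, 0):
  bit 0 = 1: acc = O + (2, 0) = (2, 0)
  bit 1 = 1: acc = (2, 0) + O = (2, 0)
  bit 2 = 1: acc = (2, 0) + O = (2, 0)

7P = (2, 0)


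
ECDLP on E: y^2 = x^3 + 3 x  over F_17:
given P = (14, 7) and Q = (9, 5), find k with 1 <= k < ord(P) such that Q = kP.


Enumerate multiples of P until we hit Q = (9, 5):
  1P = (14, 7)
  2P = (4, 12)
  3P = (12, 9)
  4P = (9, 5)
Match found at i = 4.

k = 4


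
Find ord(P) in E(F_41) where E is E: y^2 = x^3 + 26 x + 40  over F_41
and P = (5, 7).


Compute successive multiples of P until we hit O:
  1P = (5, 7)
  2P = (0, 32)
  3P = (20, 27)
  4P = (36, 20)
  5P = (39, 29)
  6P = (37, 35)
  7P = (35, 18)
  8P = (2, 31)
  ... (continuing to 35P)
  35P = O

ord(P) = 35


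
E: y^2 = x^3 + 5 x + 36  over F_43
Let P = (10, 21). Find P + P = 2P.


Doubling: s = (3 x1^2 + a) / (2 y1)
s = (3*10^2 + 5) / (2*21) mod 43 = 39
x3 = s^2 - 2 x1 mod 43 = 39^2 - 2*10 = 39
y3 = s (x1 - x3) - y1 mod 43 = 39 * (10 - 39) - 21 = 9

2P = (39, 9)


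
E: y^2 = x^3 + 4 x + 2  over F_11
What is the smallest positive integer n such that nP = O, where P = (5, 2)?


Compute successive multiples of P until we hit O:
  1P = (5, 2)
  2P = (4, 4)
  3P = (6, 0)
  4P = (4, 7)
  5P = (5, 9)
  6P = O

ord(P) = 6


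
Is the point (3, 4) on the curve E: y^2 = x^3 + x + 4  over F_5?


Check whether y^2 = x^3 + 1 x + 4 (mod 5) for (x, y) = (3, 4).
LHS: y^2 = 4^2 mod 5 = 1
RHS: x^3 + 1 x + 4 = 3^3 + 1*3 + 4 mod 5 = 4
LHS != RHS

No, not on the curve


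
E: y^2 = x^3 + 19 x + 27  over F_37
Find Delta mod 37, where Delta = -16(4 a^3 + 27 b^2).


4 a^3 + 27 b^2 = 4*19^3 + 27*27^2 = 27436 + 19683 = 47119
Delta = -16 * (47119) = -753904
Delta mod 37 = 8

Delta = 8 (mod 37)


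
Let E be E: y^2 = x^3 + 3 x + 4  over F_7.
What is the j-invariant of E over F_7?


Delta = -16(4 a^3 + 27 b^2) mod 7 = 5
-1728 * (4 a)^3 = -1728 * (4*3)^3 mod 7 = 6
j = 6 * 5^(-1) mod 7 = 4

j = 4 (mod 7)


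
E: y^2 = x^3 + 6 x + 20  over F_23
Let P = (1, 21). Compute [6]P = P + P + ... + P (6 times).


k = 6 = 110_2 (binary, LSB first: 011)
Double-and-add from P = (1, 21):
  bit 0 = 0: acc unchanged = O
  bit 1 = 1: acc = O + (16, 7) = (16, 7)
  bit 2 = 1: acc = (16, 7) + (4, 19) = (4, 4)

6P = (4, 4)


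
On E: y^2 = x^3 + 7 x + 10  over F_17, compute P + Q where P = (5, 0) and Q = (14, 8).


P != Q, so use the chord formula.
s = (y2 - y1) / (x2 - x1) = (8) / (9) mod 17 = 16
x3 = s^2 - x1 - x2 mod 17 = 16^2 - 5 - 14 = 16
y3 = s (x1 - x3) - y1 mod 17 = 16 * (5 - 16) - 0 = 11

P + Q = (16, 11)


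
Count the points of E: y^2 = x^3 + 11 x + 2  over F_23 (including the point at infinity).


For each x in F_23, count y with y^2 = x^3 + 11 x + 2 mod 23:
  x = 0: RHS = 2, y in [5, 18]  -> 2 point(s)
  x = 2: RHS = 9, y in [3, 20]  -> 2 point(s)
  x = 3: RHS = 16, y in [4, 19]  -> 2 point(s)
  x = 4: RHS = 18, y in [8, 15]  -> 2 point(s)
  x = 6: RHS = 8, y in [10, 13]  -> 2 point(s)
  x = 7: RHS = 8, y in [10, 13]  -> 2 point(s)
  x = 8: RHS = 4, y in [2, 21]  -> 2 point(s)
  x = 9: RHS = 2, y in [5, 18]  -> 2 point(s)
  x = 10: RHS = 8, y in [10, 13]  -> 2 point(s)
  x = 14: RHS = 2, y in [5, 18]  -> 2 point(s)
  x = 15: RHS = 0, y in [0]  -> 1 point(s)
  x = 18: RHS = 6, y in [11, 12]  -> 2 point(s)
  x = 19: RHS = 9, y in [3, 20]  -> 2 point(s)
  x = 21: RHS = 18, y in [8, 15]  -> 2 point(s)
  x = 22: RHS = 13, y in [6, 17]  -> 2 point(s)
Affine points: 29. Add the point at infinity: total = 30.

#E(F_23) = 30


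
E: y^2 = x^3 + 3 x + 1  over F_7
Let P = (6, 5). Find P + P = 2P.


Doubling: s = (3 x1^2 + a) / (2 y1)
s = (3*6^2 + 3) / (2*5) mod 7 = 2
x3 = s^2 - 2 x1 mod 7 = 2^2 - 2*6 = 6
y3 = s (x1 - x3) - y1 mod 7 = 2 * (6 - 6) - 5 = 2

2P = (6, 2)


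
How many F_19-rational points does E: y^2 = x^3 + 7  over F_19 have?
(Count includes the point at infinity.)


For each x in F_19, count y with y^2 = x^3 + 0 x + 7 mod 19:
  x = 0: RHS = 7, y in [8, 11]  -> 2 point(s)
  x = 8: RHS = 6, y in [5, 14]  -> 2 point(s)
  x = 10: RHS = 0, y in [0]  -> 1 point(s)
  x = 12: RHS = 6, y in [5, 14]  -> 2 point(s)
  x = 13: RHS = 0, y in [0]  -> 1 point(s)
  x = 15: RHS = 0, y in [0]  -> 1 point(s)
  x = 18: RHS = 6, y in [5, 14]  -> 2 point(s)
Affine points: 11. Add the point at infinity: total = 12.

#E(F_19) = 12


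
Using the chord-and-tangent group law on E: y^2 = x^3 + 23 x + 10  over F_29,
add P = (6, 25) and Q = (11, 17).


P != Q, so use the chord formula.
s = (y2 - y1) / (x2 - x1) = (21) / (5) mod 29 = 10
x3 = s^2 - x1 - x2 mod 29 = 10^2 - 6 - 11 = 25
y3 = s (x1 - x3) - y1 mod 29 = 10 * (6 - 25) - 25 = 17

P + Q = (25, 17)


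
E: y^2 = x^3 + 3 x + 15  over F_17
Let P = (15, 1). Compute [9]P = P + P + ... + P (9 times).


k = 9 = 1001_2 (binary, LSB first: 1001)
Double-and-add from P = (15, 1):
  bit 0 = 1: acc = O + (15, 1) = (15, 1)
  bit 1 = 0: acc unchanged = (15, 1)
  bit 2 = 0: acc unchanged = (15, 1)
  bit 3 = 1: acc = (15, 1) + (3, 0) = (14, 9)

9P = (14, 9)


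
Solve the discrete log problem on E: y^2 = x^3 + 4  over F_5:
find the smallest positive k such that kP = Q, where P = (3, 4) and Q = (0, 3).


Enumerate multiples of P until we hit Q = (0, 3):
  1P = (3, 4)
  2P = (0, 3)
Match found at i = 2.

k = 2


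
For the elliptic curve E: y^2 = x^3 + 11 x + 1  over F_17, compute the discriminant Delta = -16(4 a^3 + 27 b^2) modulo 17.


4 a^3 + 27 b^2 = 4*11^3 + 27*1^2 = 5324 + 27 = 5351
Delta = -16 * (5351) = -85616
Delta mod 17 = 13

Delta = 13 (mod 17)


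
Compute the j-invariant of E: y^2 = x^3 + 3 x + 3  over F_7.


Delta = -16(4 a^3 + 27 b^2) mod 7 = 5
-1728 * (4 a)^3 = -1728 * (4*3)^3 mod 7 = 6
j = 6 * 5^(-1) mod 7 = 4

j = 4 (mod 7)


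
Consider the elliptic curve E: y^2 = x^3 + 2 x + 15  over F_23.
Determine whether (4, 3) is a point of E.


Check whether y^2 = x^3 + 2 x + 15 (mod 23) for (x, y) = (4, 3).
LHS: y^2 = 3^2 mod 23 = 9
RHS: x^3 + 2 x + 15 = 4^3 + 2*4 + 15 mod 23 = 18
LHS != RHS

No, not on the curve


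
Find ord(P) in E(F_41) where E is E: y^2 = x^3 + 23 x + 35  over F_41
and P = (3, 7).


Compute successive multiples of P until we hit O:
  1P = (3, 7)
  2P = (26, 28)
  3P = (35, 3)
  4P = (28, 32)
  5P = (11, 26)
  6P = (32, 1)
  7P = (37, 17)
  8P = (34, 8)
  ... (continuing to 24P)
  24P = O

ord(P) = 24


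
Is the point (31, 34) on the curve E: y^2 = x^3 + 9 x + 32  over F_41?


Check whether y^2 = x^3 + 9 x + 32 (mod 41) for (x, y) = (31, 34).
LHS: y^2 = 34^2 mod 41 = 8
RHS: x^3 + 9 x + 32 = 31^3 + 9*31 + 32 mod 41 = 8
LHS = RHS

Yes, on the curve


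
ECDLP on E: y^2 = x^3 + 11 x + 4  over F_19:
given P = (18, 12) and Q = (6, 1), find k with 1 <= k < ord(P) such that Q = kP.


Enumerate multiples of P until we hit Q = (6, 1):
  1P = (18, 12)
  2P = (3, 11)
  3P = (4, 13)
  4P = (13, 8)
  5P = (16, 1)
  6P = (1, 15)
  7P = (7, 14)
  8P = (0, 2)
  9P = (6, 1)
Match found at i = 9.

k = 9


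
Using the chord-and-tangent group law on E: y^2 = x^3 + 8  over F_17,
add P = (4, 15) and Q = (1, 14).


P != Q, so use the chord formula.
s = (y2 - y1) / (x2 - x1) = (16) / (14) mod 17 = 6
x3 = s^2 - x1 - x2 mod 17 = 6^2 - 4 - 1 = 14
y3 = s (x1 - x3) - y1 mod 17 = 6 * (4 - 14) - 15 = 10

P + Q = (14, 10)


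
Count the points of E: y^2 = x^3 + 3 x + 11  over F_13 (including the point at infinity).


For each x in F_13, count y with y^2 = x^3 + 3 x + 11 mod 13:
  x = 2: RHS = 12, y in [5, 8]  -> 2 point(s)
  x = 4: RHS = 9, y in [3, 10]  -> 2 point(s)
  x = 8: RHS = 1, y in [1, 12]  -> 2 point(s)
  x = 9: RHS = 0, y in [0]  -> 1 point(s)
  x = 10: RHS = 1, y in [1, 12]  -> 2 point(s)
  x = 11: RHS = 10, y in [6, 7]  -> 2 point(s)
Affine points: 11. Add the point at infinity: total = 12.

#E(F_13) = 12


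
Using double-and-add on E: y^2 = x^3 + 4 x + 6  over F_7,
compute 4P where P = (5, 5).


k = 4 = 100_2 (binary, LSB first: 001)
Double-and-add from P = (5, 5):
  bit 0 = 0: acc unchanged = O
  bit 1 = 0: acc unchanged = O
  bit 2 = 1: acc = O + (2, 1) = (2, 1)

4P = (2, 1)


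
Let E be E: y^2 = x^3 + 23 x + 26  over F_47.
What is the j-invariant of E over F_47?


Delta = -16(4 a^3 + 27 b^2) mod 47 = 34
-1728 * (4 a)^3 = -1728 * (4*23)^3 mod 47 = 6
j = 6 * 34^(-1) mod 47 = 14

j = 14 (mod 47)


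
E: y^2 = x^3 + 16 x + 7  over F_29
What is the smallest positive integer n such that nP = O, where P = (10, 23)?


Compute successive multiples of P until we hit O:
  1P = (10, 23)
  2P = (0, 23)
  3P = (19, 6)
  4P = (5, 3)
  5P = (1, 13)
  6P = (11, 21)
  7P = (12, 10)
  8P = (13, 11)
  ... (continuing to 19P)
  19P = O

ord(P) = 19


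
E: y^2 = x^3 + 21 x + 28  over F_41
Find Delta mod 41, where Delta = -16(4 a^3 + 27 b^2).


4 a^3 + 27 b^2 = 4*21^3 + 27*28^2 = 37044 + 21168 = 58212
Delta = -16 * (58212) = -931392
Delta mod 41 = 5

Delta = 5 (mod 41)


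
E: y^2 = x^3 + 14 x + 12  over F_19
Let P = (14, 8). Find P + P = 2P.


Doubling: s = (3 x1^2 + a) / (2 y1)
s = (3*14^2 + 14) / (2*8) mod 19 = 2
x3 = s^2 - 2 x1 mod 19 = 2^2 - 2*14 = 14
y3 = s (x1 - x3) - y1 mod 19 = 2 * (14 - 14) - 8 = 11

2P = (14, 11)


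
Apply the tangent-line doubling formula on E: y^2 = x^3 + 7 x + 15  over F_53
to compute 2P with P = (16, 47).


Doubling: s = (3 x1^2 + a) / (2 y1)
s = (3*16^2 + 7) / (2*47) mod 53 = 37
x3 = s^2 - 2 x1 mod 53 = 37^2 - 2*16 = 12
y3 = s (x1 - x3) - y1 mod 53 = 37 * (16 - 12) - 47 = 48

2P = (12, 48)


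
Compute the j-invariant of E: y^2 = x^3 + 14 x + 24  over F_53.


Delta = -16(4 a^3 + 27 b^2) mod 53 = 29
-1728 * (4 a)^3 = -1728 * (4*14)^3 mod 53 = 37
j = 37 * 29^(-1) mod 53 = 36

j = 36 (mod 53)


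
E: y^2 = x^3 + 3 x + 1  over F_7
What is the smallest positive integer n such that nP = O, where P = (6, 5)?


Compute successive multiples of P until we hit O:
  1P = (6, 5)
  2P = (6, 2)
  3P = O

ord(P) = 3


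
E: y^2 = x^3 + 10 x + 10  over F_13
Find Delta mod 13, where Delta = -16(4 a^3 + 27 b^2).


4 a^3 + 27 b^2 = 4*10^3 + 27*10^2 = 4000 + 2700 = 6700
Delta = -16 * (6700) = -107200
Delta mod 13 = 11

Delta = 11 (mod 13)


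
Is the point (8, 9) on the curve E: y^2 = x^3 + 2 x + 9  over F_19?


Check whether y^2 = x^3 + 2 x + 9 (mod 19) for (x, y) = (8, 9).
LHS: y^2 = 9^2 mod 19 = 5
RHS: x^3 + 2 x + 9 = 8^3 + 2*8 + 9 mod 19 = 5
LHS = RHS

Yes, on the curve


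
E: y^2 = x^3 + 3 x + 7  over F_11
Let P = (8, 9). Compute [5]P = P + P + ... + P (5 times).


k = 5 = 101_2 (binary, LSB first: 101)
Double-and-add from P = (8, 9):
  bit 0 = 1: acc = O + (8, 9) = (8, 9)
  bit 1 = 0: acc unchanged = (8, 9)
  bit 2 = 1: acc = (8, 9) + (5, 2) = (1, 0)

5P = (1, 0)


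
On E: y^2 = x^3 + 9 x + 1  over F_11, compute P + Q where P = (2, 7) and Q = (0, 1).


P != Q, so use the chord formula.
s = (y2 - y1) / (x2 - x1) = (5) / (9) mod 11 = 3
x3 = s^2 - x1 - x2 mod 11 = 3^2 - 2 - 0 = 7
y3 = s (x1 - x3) - y1 mod 11 = 3 * (2 - 7) - 7 = 0

P + Q = (7, 0)


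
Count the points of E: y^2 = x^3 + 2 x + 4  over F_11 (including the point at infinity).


For each x in F_11, count y with y^2 = x^3 + 2 x + 4 mod 11:
  x = 0: RHS = 4, y in [2, 9]  -> 2 point(s)
  x = 2: RHS = 5, y in [4, 7]  -> 2 point(s)
  x = 3: RHS = 4, y in [2, 9]  -> 2 point(s)
  x = 6: RHS = 1, y in [1, 10]  -> 2 point(s)
  x = 7: RHS = 9, y in [3, 8]  -> 2 point(s)
  x = 8: RHS = 4, y in [2, 9]  -> 2 point(s)
  x = 9: RHS = 3, y in [5, 6]  -> 2 point(s)
  x = 10: RHS = 1, y in [1, 10]  -> 2 point(s)
Affine points: 16. Add the point at infinity: total = 17.

#E(F_11) = 17


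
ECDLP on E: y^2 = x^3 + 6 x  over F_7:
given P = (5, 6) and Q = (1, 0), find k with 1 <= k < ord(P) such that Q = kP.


Enumerate multiples of P until we hit Q = (1, 0):
  1P = (5, 6)
  2P = (1, 0)
Match found at i = 2.

k = 2


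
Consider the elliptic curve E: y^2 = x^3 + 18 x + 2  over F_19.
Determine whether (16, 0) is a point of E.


Check whether y^2 = x^3 + 18 x + 2 (mod 19) for (x, y) = (16, 0).
LHS: y^2 = 0^2 mod 19 = 0
RHS: x^3 + 18 x + 2 = 16^3 + 18*16 + 2 mod 19 = 16
LHS != RHS

No, not on the curve


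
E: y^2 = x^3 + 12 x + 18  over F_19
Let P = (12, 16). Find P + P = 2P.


Doubling: s = (3 x1^2 + a) / (2 y1)
s = (3*12^2 + 12) / (2*16) mod 19 = 2
x3 = s^2 - 2 x1 mod 19 = 2^2 - 2*12 = 18
y3 = s (x1 - x3) - y1 mod 19 = 2 * (12 - 18) - 16 = 10

2P = (18, 10)


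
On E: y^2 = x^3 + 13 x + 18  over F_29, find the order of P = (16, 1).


Compute successive multiples of P until we hit O:
  1P = (16, 1)
  2P = (27, 10)
  3P = (8, 24)
  4P = (11, 10)
  5P = (18, 20)
  6P = (20, 19)
  7P = (6, 15)
  8P = (2, 20)
  ... (continuing to 25P)
  25P = O

ord(P) = 25


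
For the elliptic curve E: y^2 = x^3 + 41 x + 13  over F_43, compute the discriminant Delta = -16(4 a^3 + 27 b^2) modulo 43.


4 a^3 + 27 b^2 = 4*41^3 + 27*13^2 = 275684 + 4563 = 280247
Delta = -16 * (280247) = -4483952
Delta mod 43 = 2

Delta = 2 (mod 43)


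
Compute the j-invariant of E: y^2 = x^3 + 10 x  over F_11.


Delta = -16(4 a^3 + 27 b^2) mod 11 = 9
-1728 * (4 a)^3 = -1728 * (4*10)^3 mod 11 = 9
j = 9 * 9^(-1) mod 11 = 1

j = 1 (mod 11)


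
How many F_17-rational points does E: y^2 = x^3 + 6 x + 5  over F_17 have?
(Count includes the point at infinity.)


For each x in F_17, count y with y^2 = x^3 + 6 x + 5 mod 17:
  x = 2: RHS = 8, y in [5, 12]  -> 2 point(s)
  x = 3: RHS = 16, y in [4, 13]  -> 2 point(s)
  x = 4: RHS = 8, y in [5, 12]  -> 2 point(s)
  x = 6: RHS = 2, y in [6, 11]  -> 2 point(s)
  x = 7: RHS = 16, y in [4, 13]  -> 2 point(s)
  x = 8: RHS = 4, y in [2, 15]  -> 2 point(s)
  x = 11: RHS = 8, y in [5, 12]  -> 2 point(s)
  x = 13: RHS = 2, y in [6, 11]  -> 2 point(s)
  x = 15: RHS = 2, y in [6, 11]  -> 2 point(s)
  x = 16: RHS = 15, y in [7, 10]  -> 2 point(s)
Affine points: 20. Add the point at infinity: total = 21.

#E(F_17) = 21


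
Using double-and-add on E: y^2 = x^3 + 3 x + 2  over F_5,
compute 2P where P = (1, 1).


k = 2 = 10_2 (binary, LSB first: 01)
Double-and-add from P = (1, 1):
  bit 0 = 0: acc unchanged = O
  bit 1 = 1: acc = O + (2, 1) = (2, 1)

2P = (2, 1)


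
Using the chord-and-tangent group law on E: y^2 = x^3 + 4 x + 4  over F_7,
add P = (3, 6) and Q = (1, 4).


P != Q, so use the chord formula.
s = (y2 - y1) / (x2 - x1) = (5) / (5) mod 7 = 1
x3 = s^2 - x1 - x2 mod 7 = 1^2 - 3 - 1 = 4
y3 = s (x1 - x3) - y1 mod 7 = 1 * (3 - 4) - 6 = 0

P + Q = (4, 0)


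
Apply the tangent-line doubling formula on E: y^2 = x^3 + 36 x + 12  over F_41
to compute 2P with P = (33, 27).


Doubling: s = (3 x1^2 + a) / (2 y1)
s = (3*33^2 + 36) / (2*27) mod 41 = 27
x3 = s^2 - 2 x1 mod 41 = 27^2 - 2*33 = 7
y3 = s (x1 - x3) - y1 mod 41 = 27 * (33 - 7) - 27 = 19

2P = (7, 19)


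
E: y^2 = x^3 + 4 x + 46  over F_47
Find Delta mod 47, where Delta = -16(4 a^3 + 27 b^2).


4 a^3 + 27 b^2 = 4*4^3 + 27*46^2 = 256 + 57132 = 57388
Delta = -16 * (57388) = -918208
Delta mod 47 = 31

Delta = 31 (mod 47)


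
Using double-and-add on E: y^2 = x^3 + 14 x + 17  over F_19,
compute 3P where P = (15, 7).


k = 3 = 11_2 (binary, LSB first: 11)
Double-and-add from P = (15, 7):
  bit 0 = 1: acc = O + (15, 7) = (15, 7)
  bit 1 = 1: acc = (15, 7) + (9, 6) = (4, 17)

3P = (4, 17)


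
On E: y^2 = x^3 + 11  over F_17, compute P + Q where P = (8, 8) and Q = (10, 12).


P != Q, so use the chord formula.
s = (y2 - y1) / (x2 - x1) = (4) / (2) mod 17 = 2
x3 = s^2 - x1 - x2 mod 17 = 2^2 - 8 - 10 = 3
y3 = s (x1 - x3) - y1 mod 17 = 2 * (8 - 3) - 8 = 2

P + Q = (3, 2)


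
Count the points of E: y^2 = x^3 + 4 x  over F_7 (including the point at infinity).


For each x in F_7, count y with y^2 = x^3 + 4 x + 0 mod 7:
  x = 0: RHS = 0, y in [0]  -> 1 point(s)
  x = 2: RHS = 2, y in [3, 4]  -> 2 point(s)
  x = 3: RHS = 4, y in [2, 5]  -> 2 point(s)
  x = 6: RHS = 2, y in [3, 4]  -> 2 point(s)
Affine points: 7. Add the point at infinity: total = 8.

#E(F_7) = 8


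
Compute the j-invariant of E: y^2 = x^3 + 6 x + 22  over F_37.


Delta = -16(4 a^3 + 27 b^2) mod 37 = 13
-1728 * (4 a)^3 = -1728 * (4*6)^3 mod 37 = 31
j = 31 * 13^(-1) mod 37 = 28

j = 28 (mod 37)


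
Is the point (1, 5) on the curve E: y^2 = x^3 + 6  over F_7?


Check whether y^2 = x^3 + 0 x + 6 (mod 7) for (x, y) = (1, 5).
LHS: y^2 = 5^2 mod 7 = 4
RHS: x^3 + 0 x + 6 = 1^3 + 0*1 + 6 mod 7 = 0
LHS != RHS

No, not on the curve


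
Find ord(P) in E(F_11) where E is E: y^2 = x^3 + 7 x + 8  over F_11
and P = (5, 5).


Compute successive multiples of P until we hit O:
  1P = (5, 5)
  2P = (4, 1)
  3P = (7, 9)
  4P = (3, 10)
  5P = (1, 7)
  6P = (8, 2)
  7P = (10, 0)
  8P = (8, 9)
  ... (continuing to 14P)
  14P = O

ord(P) = 14


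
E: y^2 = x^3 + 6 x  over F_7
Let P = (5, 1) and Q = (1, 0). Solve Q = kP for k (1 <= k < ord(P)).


Enumerate multiples of P until we hit Q = (1, 0):
  1P = (5, 1)
  2P = (1, 0)
Match found at i = 2.

k = 2


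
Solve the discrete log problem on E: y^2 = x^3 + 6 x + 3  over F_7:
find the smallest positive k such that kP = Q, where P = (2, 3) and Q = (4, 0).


Enumerate multiples of P until we hit Q = (4, 0):
  1P = (2, 3)
  2P = (5, 2)
  3P = (4, 0)
Match found at i = 3.

k = 3


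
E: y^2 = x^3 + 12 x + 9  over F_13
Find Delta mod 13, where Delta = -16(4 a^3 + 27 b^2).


4 a^3 + 27 b^2 = 4*12^3 + 27*9^2 = 6912 + 2187 = 9099
Delta = -16 * (9099) = -145584
Delta mod 13 = 3

Delta = 3 (mod 13)


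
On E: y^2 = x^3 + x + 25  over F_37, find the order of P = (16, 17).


Compute successive multiples of P until we hit O:
  1P = (16, 17)
  2P = (8, 29)
  3P = (6, 5)
  4P = (12, 10)
  5P = (19, 24)
  6P = (28, 29)
  7P = (31, 5)
  8P = (1, 8)
  ... (continuing to 29P)
  29P = O

ord(P) = 29


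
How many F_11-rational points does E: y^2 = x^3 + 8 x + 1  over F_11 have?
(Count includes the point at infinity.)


For each x in F_11, count y with y^2 = x^3 + 8 x + 1 mod 11:
  x = 0: RHS = 1, y in [1, 10]  -> 2 point(s)
  x = 2: RHS = 3, y in [5, 6]  -> 2 point(s)
  x = 4: RHS = 9, y in [3, 8]  -> 2 point(s)
  x = 5: RHS = 1, y in [1, 10]  -> 2 point(s)
  x = 6: RHS = 1, y in [1, 10]  -> 2 point(s)
  x = 7: RHS = 4, y in [2, 9]  -> 2 point(s)
  x = 8: RHS = 5, y in [4, 7]  -> 2 point(s)
  x = 10: RHS = 3, y in [5, 6]  -> 2 point(s)
Affine points: 16. Add the point at infinity: total = 17.

#E(F_11) = 17


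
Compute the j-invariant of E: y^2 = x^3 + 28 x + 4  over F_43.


Delta = -16(4 a^3 + 27 b^2) mod 43 = 22
-1728 * (4 a)^3 = -1728 * (4*28)^3 mod 43 = 2
j = 2 * 22^(-1) mod 43 = 4

j = 4 (mod 43)


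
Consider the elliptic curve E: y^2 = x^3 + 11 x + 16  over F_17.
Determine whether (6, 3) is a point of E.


Check whether y^2 = x^3 + 11 x + 16 (mod 17) for (x, y) = (6, 3).
LHS: y^2 = 3^2 mod 17 = 9
RHS: x^3 + 11 x + 16 = 6^3 + 11*6 + 16 mod 17 = 9
LHS = RHS

Yes, on the curve


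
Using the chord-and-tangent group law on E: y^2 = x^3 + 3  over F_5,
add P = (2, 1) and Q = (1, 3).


P != Q, so use the chord formula.
s = (y2 - y1) / (x2 - x1) = (2) / (4) mod 5 = 3
x3 = s^2 - x1 - x2 mod 5 = 3^2 - 2 - 1 = 1
y3 = s (x1 - x3) - y1 mod 5 = 3 * (2 - 1) - 1 = 2

P + Q = (1, 2)


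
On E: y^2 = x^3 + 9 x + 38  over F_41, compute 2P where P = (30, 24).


Doubling: s = (3 x1^2 + a) / (2 y1)
s = (3*30^2 + 9) / (2*24) mod 41 = 18
x3 = s^2 - 2 x1 mod 41 = 18^2 - 2*30 = 18
y3 = s (x1 - x3) - y1 mod 41 = 18 * (30 - 18) - 24 = 28

2P = (18, 28)


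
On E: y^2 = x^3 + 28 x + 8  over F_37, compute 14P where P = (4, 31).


k = 14 = 1110_2 (binary, LSB first: 0111)
Double-and-add from P = (4, 31):
  bit 0 = 0: acc unchanged = O
  bit 1 = 1: acc = O + (28, 10) = (28, 10)
  bit 2 = 1: acc = (28, 10) + (8, 2) = (13, 33)
  bit 3 = 1: acc = (13, 33) + (12, 0) = (28, 27)

14P = (28, 27)


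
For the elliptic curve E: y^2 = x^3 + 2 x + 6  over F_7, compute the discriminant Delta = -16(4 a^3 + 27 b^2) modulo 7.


4 a^3 + 27 b^2 = 4*2^3 + 27*6^2 = 32 + 972 = 1004
Delta = -16 * (1004) = -16064
Delta mod 7 = 1

Delta = 1 (mod 7)


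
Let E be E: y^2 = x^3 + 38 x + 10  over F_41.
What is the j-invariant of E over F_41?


Delta = -16(4 a^3 + 27 b^2) mod 41 = 20
-1728 * (4 a)^3 = -1728 * (4*38)^3 mod 41 = 36
j = 36 * 20^(-1) mod 41 = 10

j = 10 (mod 41)


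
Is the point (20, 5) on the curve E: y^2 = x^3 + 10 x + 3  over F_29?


Check whether y^2 = x^3 + 10 x + 3 (mod 29) for (x, y) = (20, 5).
LHS: y^2 = 5^2 mod 29 = 25
RHS: x^3 + 10 x + 3 = 20^3 + 10*20 + 3 mod 29 = 25
LHS = RHS

Yes, on the curve


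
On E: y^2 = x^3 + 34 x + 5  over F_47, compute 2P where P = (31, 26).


Doubling: s = (3 x1^2 + a) / (2 y1)
s = (3*31^2 + 34) / (2*26) mod 47 = 10
x3 = s^2 - 2 x1 mod 47 = 10^2 - 2*31 = 38
y3 = s (x1 - x3) - y1 mod 47 = 10 * (31 - 38) - 26 = 45

2P = (38, 45)


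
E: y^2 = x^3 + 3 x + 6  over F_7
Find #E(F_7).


For each x in F_7, count y with y^2 = x^3 + 3 x + 6 mod 7:
  x = 3: RHS = 0, y in [0]  -> 1 point(s)
  x = 6: RHS = 2, y in [3, 4]  -> 2 point(s)
Affine points: 3. Add the point at infinity: total = 4.

#E(F_7) = 4


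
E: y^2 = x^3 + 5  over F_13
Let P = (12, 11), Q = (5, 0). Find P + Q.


P != Q, so use the chord formula.
s = (y2 - y1) / (x2 - x1) = (2) / (6) mod 13 = 9
x3 = s^2 - x1 - x2 mod 13 = 9^2 - 12 - 5 = 12
y3 = s (x1 - x3) - y1 mod 13 = 9 * (12 - 12) - 11 = 2

P + Q = (12, 2)


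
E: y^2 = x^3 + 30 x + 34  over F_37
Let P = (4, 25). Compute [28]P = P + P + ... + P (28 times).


k = 28 = 11100_2 (binary, LSB first: 00111)
Double-and-add from P = (4, 25):
  bit 0 = 0: acc unchanged = O
  bit 1 = 0: acc unchanged = O
  bit 2 = 1: acc = O + (14, 4) = (14, 4)
  bit 3 = 1: acc = (14, 4) + (8, 34) = (3, 15)
  bit 4 = 1: acc = (3, 15) + (21, 3) = (34, 18)

28P = (34, 18)


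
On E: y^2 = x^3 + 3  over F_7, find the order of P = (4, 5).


Compute successive multiples of P until we hit O:
  1P = (4, 5)
  2P = (3, 4)
  3P = (1, 5)
  4P = (2, 2)
  5P = (5, 4)
  6P = (6, 4)
  7P = (6, 3)
  8P = (5, 3)
  ... (continuing to 13P)
  13P = O

ord(P) = 13


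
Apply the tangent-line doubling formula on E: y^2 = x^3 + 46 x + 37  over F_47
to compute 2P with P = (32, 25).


Doubling: s = (3 x1^2 + a) / (2 y1)
s = (3*32^2 + 46) / (2*25) mod 47 = 21
x3 = s^2 - 2 x1 mod 47 = 21^2 - 2*32 = 1
y3 = s (x1 - x3) - y1 mod 47 = 21 * (32 - 1) - 25 = 15

2P = (1, 15)


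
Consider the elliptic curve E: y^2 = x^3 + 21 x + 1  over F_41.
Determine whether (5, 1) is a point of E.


Check whether y^2 = x^3 + 21 x + 1 (mod 41) for (x, y) = (5, 1).
LHS: y^2 = 1^2 mod 41 = 1
RHS: x^3 + 21 x + 1 = 5^3 + 21*5 + 1 mod 41 = 26
LHS != RHS

No, not on the curve


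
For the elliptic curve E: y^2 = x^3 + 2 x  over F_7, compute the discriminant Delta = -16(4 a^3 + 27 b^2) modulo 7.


4 a^3 + 27 b^2 = 4*2^3 + 27*0^2 = 32 + 0 = 32
Delta = -16 * (32) = -512
Delta mod 7 = 6

Delta = 6 (mod 7)


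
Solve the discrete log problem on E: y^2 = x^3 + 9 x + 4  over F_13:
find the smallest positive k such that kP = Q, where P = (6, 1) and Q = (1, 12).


Enumerate multiples of P until we hit Q = (1, 12):
  1P = (6, 1)
  2P = (1, 12)
Match found at i = 2.

k = 2


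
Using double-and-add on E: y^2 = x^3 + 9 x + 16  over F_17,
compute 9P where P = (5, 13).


k = 9 = 1001_2 (binary, LSB first: 1001)
Double-and-add from P = (5, 13):
  bit 0 = 1: acc = O + (5, 13) = (5, 13)
  bit 1 = 0: acc unchanged = (5, 13)
  bit 2 = 0: acc unchanged = (5, 13)
  bit 3 = 1: acc = (5, 13) + (0, 13) = (12, 4)

9P = (12, 4)


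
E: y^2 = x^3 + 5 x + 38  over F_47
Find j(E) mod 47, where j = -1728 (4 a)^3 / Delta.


Delta = -16(4 a^3 + 27 b^2) mod 47 = 13
-1728 * (4 a)^3 = -1728 * (4*5)^3 mod 47 = 16
j = 16 * 13^(-1) mod 47 = 41

j = 41 (mod 47)


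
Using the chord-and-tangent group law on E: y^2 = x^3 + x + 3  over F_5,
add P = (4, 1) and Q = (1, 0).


P != Q, so use the chord formula.
s = (y2 - y1) / (x2 - x1) = (4) / (2) mod 5 = 2
x3 = s^2 - x1 - x2 mod 5 = 2^2 - 4 - 1 = 4
y3 = s (x1 - x3) - y1 mod 5 = 2 * (4 - 4) - 1 = 4

P + Q = (4, 4)


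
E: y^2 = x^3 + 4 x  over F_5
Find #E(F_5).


For each x in F_5, count y with y^2 = x^3 + 4 x + 0 mod 5:
  x = 0: RHS = 0, y in [0]  -> 1 point(s)
  x = 1: RHS = 0, y in [0]  -> 1 point(s)
  x = 2: RHS = 1, y in [1, 4]  -> 2 point(s)
  x = 3: RHS = 4, y in [2, 3]  -> 2 point(s)
  x = 4: RHS = 0, y in [0]  -> 1 point(s)
Affine points: 7. Add the point at infinity: total = 8.

#E(F_5) = 8


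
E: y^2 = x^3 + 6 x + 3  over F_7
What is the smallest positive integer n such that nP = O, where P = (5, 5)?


Compute successive multiples of P until we hit O:
  1P = (5, 5)
  2P = (5, 2)
  3P = O

ord(P) = 3


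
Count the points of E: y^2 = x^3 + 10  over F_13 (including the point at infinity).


For each x in F_13, count y with y^2 = x^3 + 0 x + 10 mod 13:
  x = 0: RHS = 10, y in [6, 7]  -> 2 point(s)
  x = 4: RHS = 9, y in [3, 10]  -> 2 point(s)
  x = 10: RHS = 9, y in [3, 10]  -> 2 point(s)
  x = 12: RHS = 9, y in [3, 10]  -> 2 point(s)
Affine points: 8. Add the point at infinity: total = 9.

#E(F_13) = 9


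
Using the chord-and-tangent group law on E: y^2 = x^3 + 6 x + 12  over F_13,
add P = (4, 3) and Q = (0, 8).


P != Q, so use the chord formula.
s = (y2 - y1) / (x2 - x1) = (5) / (9) mod 13 = 2
x3 = s^2 - x1 - x2 mod 13 = 2^2 - 4 - 0 = 0
y3 = s (x1 - x3) - y1 mod 13 = 2 * (4 - 0) - 3 = 5

P + Q = (0, 5)


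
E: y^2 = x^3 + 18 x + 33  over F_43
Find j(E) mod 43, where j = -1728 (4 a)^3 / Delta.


Delta = -16(4 a^3 + 27 b^2) mod 43 = 7
-1728 * (4 a)^3 = -1728 * (4*18)^3 mod 43 = 22
j = 22 * 7^(-1) mod 43 = 40

j = 40 (mod 43)


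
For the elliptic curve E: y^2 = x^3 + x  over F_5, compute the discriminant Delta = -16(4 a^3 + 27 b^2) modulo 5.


4 a^3 + 27 b^2 = 4*1^3 + 27*0^2 = 4 + 0 = 4
Delta = -16 * (4) = -64
Delta mod 5 = 1

Delta = 1 (mod 5)


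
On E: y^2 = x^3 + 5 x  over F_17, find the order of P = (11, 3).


Compute successive multiples of P until we hit O:
  1P = (11, 3)
  2P = (13, 16)
  3P = (14, 3)
  4P = (9, 14)
  5P = (6, 12)
  6P = (8, 12)
  7P = (7, 2)
  8P = (15, 13)
  ... (continuing to 26P)
  26P = O

ord(P) = 26


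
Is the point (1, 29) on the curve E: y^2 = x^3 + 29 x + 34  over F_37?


Check whether y^2 = x^3 + 29 x + 34 (mod 37) for (x, y) = (1, 29).
LHS: y^2 = 29^2 mod 37 = 27
RHS: x^3 + 29 x + 34 = 1^3 + 29*1 + 34 mod 37 = 27
LHS = RHS

Yes, on the curve
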